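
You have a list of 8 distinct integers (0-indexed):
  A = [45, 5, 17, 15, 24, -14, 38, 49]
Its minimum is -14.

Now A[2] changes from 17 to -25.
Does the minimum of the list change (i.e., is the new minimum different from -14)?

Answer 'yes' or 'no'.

Answer: yes

Derivation:
Old min = -14
Change: A[2] 17 -> -25
Changed element was NOT the min; min changes only if -25 < -14.
New min = -25; changed? yes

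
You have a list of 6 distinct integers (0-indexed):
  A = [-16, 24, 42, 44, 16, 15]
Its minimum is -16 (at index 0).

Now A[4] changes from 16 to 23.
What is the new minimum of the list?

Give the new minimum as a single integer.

Old min = -16 (at index 0)
Change: A[4] 16 -> 23
Changed element was NOT the old min.
  New min = min(old_min, new_val) = min(-16, 23) = -16

Answer: -16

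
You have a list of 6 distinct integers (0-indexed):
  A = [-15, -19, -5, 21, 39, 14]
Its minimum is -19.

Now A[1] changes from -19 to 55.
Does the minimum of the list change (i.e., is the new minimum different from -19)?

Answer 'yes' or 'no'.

Answer: yes

Derivation:
Old min = -19
Change: A[1] -19 -> 55
Changed element was the min; new min must be rechecked.
New min = -15; changed? yes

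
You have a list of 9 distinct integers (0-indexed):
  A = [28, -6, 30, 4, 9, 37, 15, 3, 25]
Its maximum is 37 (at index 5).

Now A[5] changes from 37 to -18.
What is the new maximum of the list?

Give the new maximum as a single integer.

Old max = 37 (at index 5)
Change: A[5] 37 -> -18
Changed element WAS the max -> may need rescan.
  Max of remaining elements: 30
  New max = max(-18, 30) = 30

Answer: 30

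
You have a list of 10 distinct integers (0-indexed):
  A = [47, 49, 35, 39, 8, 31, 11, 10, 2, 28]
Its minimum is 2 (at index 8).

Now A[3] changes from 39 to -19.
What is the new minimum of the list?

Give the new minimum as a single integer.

Old min = 2 (at index 8)
Change: A[3] 39 -> -19
Changed element was NOT the old min.
  New min = min(old_min, new_val) = min(2, -19) = -19

Answer: -19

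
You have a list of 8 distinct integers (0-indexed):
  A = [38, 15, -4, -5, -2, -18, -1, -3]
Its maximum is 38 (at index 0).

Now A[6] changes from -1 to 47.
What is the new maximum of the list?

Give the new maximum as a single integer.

Old max = 38 (at index 0)
Change: A[6] -1 -> 47
Changed element was NOT the old max.
  New max = max(old_max, new_val) = max(38, 47) = 47

Answer: 47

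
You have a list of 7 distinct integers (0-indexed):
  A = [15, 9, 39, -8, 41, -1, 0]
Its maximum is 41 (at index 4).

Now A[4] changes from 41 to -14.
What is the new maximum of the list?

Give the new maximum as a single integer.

Old max = 41 (at index 4)
Change: A[4] 41 -> -14
Changed element WAS the max -> may need rescan.
  Max of remaining elements: 39
  New max = max(-14, 39) = 39

Answer: 39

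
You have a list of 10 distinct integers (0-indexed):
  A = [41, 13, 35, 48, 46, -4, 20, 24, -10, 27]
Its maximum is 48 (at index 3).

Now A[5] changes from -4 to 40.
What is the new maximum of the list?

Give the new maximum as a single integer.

Answer: 48

Derivation:
Old max = 48 (at index 3)
Change: A[5] -4 -> 40
Changed element was NOT the old max.
  New max = max(old_max, new_val) = max(48, 40) = 48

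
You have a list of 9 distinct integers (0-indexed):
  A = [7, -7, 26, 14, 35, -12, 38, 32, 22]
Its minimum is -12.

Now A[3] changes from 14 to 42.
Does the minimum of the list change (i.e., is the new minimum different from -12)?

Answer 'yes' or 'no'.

Old min = -12
Change: A[3] 14 -> 42
Changed element was NOT the min; min changes only if 42 < -12.
New min = -12; changed? no

Answer: no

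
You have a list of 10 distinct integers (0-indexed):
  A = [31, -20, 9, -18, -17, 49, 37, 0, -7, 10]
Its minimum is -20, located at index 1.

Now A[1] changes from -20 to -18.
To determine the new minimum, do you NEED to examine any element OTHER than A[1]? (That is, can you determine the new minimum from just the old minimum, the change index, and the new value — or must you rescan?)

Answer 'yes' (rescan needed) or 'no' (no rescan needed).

Answer: yes

Derivation:
Old min = -20 at index 1
Change at index 1: -20 -> -18
Index 1 WAS the min and new value -18 > old min -20. Must rescan other elements to find the new min.
Needs rescan: yes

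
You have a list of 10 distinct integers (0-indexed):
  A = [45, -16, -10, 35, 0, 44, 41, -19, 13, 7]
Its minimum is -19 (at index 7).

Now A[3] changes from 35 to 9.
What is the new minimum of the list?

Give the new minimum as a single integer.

Old min = -19 (at index 7)
Change: A[3] 35 -> 9
Changed element was NOT the old min.
  New min = min(old_min, new_val) = min(-19, 9) = -19

Answer: -19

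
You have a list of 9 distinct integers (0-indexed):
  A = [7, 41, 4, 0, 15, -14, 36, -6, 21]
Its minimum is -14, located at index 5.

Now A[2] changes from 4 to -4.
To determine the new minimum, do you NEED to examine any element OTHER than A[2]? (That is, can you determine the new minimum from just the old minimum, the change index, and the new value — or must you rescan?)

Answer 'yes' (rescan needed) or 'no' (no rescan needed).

Answer: no

Derivation:
Old min = -14 at index 5
Change at index 2: 4 -> -4
Index 2 was NOT the min. New min = min(-14, -4). No rescan of other elements needed.
Needs rescan: no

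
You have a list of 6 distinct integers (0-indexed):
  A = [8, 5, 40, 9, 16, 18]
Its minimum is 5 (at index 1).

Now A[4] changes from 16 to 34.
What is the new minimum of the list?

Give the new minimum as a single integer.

Old min = 5 (at index 1)
Change: A[4] 16 -> 34
Changed element was NOT the old min.
  New min = min(old_min, new_val) = min(5, 34) = 5

Answer: 5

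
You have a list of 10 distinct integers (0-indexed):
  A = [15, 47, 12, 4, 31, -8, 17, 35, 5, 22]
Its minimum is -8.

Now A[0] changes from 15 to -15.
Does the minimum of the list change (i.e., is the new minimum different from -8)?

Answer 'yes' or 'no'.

Old min = -8
Change: A[0] 15 -> -15
Changed element was NOT the min; min changes only if -15 < -8.
New min = -15; changed? yes

Answer: yes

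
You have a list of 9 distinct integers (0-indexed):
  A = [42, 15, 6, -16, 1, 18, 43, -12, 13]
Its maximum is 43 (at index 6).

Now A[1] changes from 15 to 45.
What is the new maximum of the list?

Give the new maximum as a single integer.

Answer: 45

Derivation:
Old max = 43 (at index 6)
Change: A[1] 15 -> 45
Changed element was NOT the old max.
  New max = max(old_max, new_val) = max(43, 45) = 45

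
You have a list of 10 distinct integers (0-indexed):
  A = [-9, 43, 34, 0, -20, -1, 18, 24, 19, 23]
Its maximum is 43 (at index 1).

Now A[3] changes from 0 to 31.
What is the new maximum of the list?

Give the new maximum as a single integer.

Old max = 43 (at index 1)
Change: A[3] 0 -> 31
Changed element was NOT the old max.
  New max = max(old_max, new_val) = max(43, 31) = 43

Answer: 43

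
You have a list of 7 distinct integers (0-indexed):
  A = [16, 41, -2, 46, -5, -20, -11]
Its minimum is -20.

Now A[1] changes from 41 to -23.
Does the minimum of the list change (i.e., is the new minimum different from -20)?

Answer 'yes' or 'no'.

Answer: yes

Derivation:
Old min = -20
Change: A[1] 41 -> -23
Changed element was NOT the min; min changes only if -23 < -20.
New min = -23; changed? yes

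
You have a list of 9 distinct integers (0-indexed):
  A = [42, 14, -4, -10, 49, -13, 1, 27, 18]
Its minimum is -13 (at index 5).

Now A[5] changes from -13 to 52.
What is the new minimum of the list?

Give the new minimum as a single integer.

Old min = -13 (at index 5)
Change: A[5] -13 -> 52
Changed element WAS the min. Need to check: is 52 still <= all others?
  Min of remaining elements: -10
  New min = min(52, -10) = -10

Answer: -10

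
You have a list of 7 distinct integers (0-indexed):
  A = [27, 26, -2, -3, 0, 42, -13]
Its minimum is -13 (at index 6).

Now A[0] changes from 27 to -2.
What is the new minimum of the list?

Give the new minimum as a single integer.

Old min = -13 (at index 6)
Change: A[0] 27 -> -2
Changed element was NOT the old min.
  New min = min(old_min, new_val) = min(-13, -2) = -13

Answer: -13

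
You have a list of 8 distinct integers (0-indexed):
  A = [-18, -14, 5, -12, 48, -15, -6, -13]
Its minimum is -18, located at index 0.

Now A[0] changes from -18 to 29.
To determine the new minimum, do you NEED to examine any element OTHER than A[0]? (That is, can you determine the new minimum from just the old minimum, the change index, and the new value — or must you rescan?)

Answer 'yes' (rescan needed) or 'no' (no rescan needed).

Answer: yes

Derivation:
Old min = -18 at index 0
Change at index 0: -18 -> 29
Index 0 WAS the min and new value 29 > old min -18. Must rescan other elements to find the new min.
Needs rescan: yes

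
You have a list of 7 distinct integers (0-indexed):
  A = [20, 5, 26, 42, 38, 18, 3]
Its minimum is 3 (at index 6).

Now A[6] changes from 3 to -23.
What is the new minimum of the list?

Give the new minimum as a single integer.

Answer: -23

Derivation:
Old min = 3 (at index 6)
Change: A[6] 3 -> -23
Changed element WAS the min. Need to check: is -23 still <= all others?
  Min of remaining elements: 5
  New min = min(-23, 5) = -23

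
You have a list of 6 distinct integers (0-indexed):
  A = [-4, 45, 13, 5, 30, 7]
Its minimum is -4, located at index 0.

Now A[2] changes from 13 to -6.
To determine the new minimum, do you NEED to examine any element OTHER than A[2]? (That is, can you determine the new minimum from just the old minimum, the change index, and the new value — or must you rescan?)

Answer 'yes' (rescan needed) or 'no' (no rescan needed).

Answer: no

Derivation:
Old min = -4 at index 0
Change at index 2: 13 -> -6
Index 2 was NOT the min. New min = min(-4, -6). No rescan of other elements needed.
Needs rescan: no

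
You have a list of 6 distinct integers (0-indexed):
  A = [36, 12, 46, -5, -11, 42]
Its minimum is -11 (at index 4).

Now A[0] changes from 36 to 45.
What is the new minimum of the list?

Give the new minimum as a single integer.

Old min = -11 (at index 4)
Change: A[0] 36 -> 45
Changed element was NOT the old min.
  New min = min(old_min, new_val) = min(-11, 45) = -11

Answer: -11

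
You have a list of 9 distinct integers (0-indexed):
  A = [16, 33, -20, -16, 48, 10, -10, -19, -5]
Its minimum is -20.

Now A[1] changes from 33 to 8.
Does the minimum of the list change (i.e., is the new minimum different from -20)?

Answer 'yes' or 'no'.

Old min = -20
Change: A[1] 33 -> 8
Changed element was NOT the min; min changes only if 8 < -20.
New min = -20; changed? no

Answer: no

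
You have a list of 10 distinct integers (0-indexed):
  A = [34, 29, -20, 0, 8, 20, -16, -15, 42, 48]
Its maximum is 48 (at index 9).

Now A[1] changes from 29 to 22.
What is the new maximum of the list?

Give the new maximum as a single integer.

Answer: 48

Derivation:
Old max = 48 (at index 9)
Change: A[1] 29 -> 22
Changed element was NOT the old max.
  New max = max(old_max, new_val) = max(48, 22) = 48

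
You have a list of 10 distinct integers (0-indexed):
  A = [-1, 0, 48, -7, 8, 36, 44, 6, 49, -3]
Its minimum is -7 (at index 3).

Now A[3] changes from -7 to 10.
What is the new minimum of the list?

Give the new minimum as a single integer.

Answer: -3

Derivation:
Old min = -7 (at index 3)
Change: A[3] -7 -> 10
Changed element WAS the min. Need to check: is 10 still <= all others?
  Min of remaining elements: -3
  New min = min(10, -3) = -3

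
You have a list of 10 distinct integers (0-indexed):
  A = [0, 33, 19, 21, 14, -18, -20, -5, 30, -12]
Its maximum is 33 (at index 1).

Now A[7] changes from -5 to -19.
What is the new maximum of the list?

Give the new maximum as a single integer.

Answer: 33

Derivation:
Old max = 33 (at index 1)
Change: A[7] -5 -> -19
Changed element was NOT the old max.
  New max = max(old_max, new_val) = max(33, -19) = 33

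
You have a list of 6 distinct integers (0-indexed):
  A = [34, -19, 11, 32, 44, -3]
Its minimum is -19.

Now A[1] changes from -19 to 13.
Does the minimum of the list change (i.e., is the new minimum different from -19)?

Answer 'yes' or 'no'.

Old min = -19
Change: A[1] -19 -> 13
Changed element was the min; new min must be rechecked.
New min = -3; changed? yes

Answer: yes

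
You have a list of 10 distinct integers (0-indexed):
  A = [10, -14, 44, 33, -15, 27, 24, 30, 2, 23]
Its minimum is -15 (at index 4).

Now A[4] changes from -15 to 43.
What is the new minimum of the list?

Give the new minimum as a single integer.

Old min = -15 (at index 4)
Change: A[4] -15 -> 43
Changed element WAS the min. Need to check: is 43 still <= all others?
  Min of remaining elements: -14
  New min = min(43, -14) = -14

Answer: -14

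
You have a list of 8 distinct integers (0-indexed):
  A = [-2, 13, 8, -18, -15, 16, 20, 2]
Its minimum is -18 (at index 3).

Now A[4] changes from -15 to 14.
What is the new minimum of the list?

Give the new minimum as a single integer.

Old min = -18 (at index 3)
Change: A[4] -15 -> 14
Changed element was NOT the old min.
  New min = min(old_min, new_val) = min(-18, 14) = -18

Answer: -18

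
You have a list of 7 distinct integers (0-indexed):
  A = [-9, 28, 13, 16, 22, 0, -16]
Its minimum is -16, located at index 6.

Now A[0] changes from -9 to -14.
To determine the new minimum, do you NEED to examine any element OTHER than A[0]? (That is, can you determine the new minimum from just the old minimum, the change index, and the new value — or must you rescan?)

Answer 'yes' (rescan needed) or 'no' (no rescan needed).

Old min = -16 at index 6
Change at index 0: -9 -> -14
Index 0 was NOT the min. New min = min(-16, -14). No rescan of other elements needed.
Needs rescan: no

Answer: no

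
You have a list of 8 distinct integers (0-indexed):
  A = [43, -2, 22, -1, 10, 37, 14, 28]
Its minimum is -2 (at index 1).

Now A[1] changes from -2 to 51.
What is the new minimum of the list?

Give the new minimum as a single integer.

Answer: -1

Derivation:
Old min = -2 (at index 1)
Change: A[1] -2 -> 51
Changed element WAS the min. Need to check: is 51 still <= all others?
  Min of remaining elements: -1
  New min = min(51, -1) = -1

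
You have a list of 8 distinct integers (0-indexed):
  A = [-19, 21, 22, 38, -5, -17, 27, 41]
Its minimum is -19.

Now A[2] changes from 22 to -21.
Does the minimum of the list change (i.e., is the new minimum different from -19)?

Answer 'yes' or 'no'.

Old min = -19
Change: A[2] 22 -> -21
Changed element was NOT the min; min changes only if -21 < -19.
New min = -21; changed? yes

Answer: yes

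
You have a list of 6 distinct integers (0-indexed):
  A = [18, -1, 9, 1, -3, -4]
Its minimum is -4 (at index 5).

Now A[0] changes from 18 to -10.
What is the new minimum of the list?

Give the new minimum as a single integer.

Old min = -4 (at index 5)
Change: A[0] 18 -> -10
Changed element was NOT the old min.
  New min = min(old_min, new_val) = min(-4, -10) = -10

Answer: -10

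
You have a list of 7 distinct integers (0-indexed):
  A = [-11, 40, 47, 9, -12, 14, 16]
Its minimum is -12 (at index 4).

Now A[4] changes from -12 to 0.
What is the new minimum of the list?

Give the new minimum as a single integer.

Old min = -12 (at index 4)
Change: A[4] -12 -> 0
Changed element WAS the min. Need to check: is 0 still <= all others?
  Min of remaining elements: -11
  New min = min(0, -11) = -11

Answer: -11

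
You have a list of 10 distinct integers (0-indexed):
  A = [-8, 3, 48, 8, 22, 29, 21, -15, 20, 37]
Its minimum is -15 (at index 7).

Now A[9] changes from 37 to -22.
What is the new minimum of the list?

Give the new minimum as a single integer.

Old min = -15 (at index 7)
Change: A[9] 37 -> -22
Changed element was NOT the old min.
  New min = min(old_min, new_val) = min(-15, -22) = -22

Answer: -22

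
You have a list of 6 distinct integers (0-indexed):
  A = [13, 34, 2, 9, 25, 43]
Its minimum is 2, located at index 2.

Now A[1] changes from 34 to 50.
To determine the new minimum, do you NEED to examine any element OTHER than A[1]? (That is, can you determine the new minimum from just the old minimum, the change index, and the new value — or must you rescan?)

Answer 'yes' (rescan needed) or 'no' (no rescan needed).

Answer: no

Derivation:
Old min = 2 at index 2
Change at index 1: 34 -> 50
Index 1 was NOT the min. New min = min(2, 50). No rescan of other elements needed.
Needs rescan: no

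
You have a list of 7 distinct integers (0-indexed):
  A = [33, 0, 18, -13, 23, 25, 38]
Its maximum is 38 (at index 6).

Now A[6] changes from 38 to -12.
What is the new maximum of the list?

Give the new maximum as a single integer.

Old max = 38 (at index 6)
Change: A[6] 38 -> -12
Changed element WAS the max -> may need rescan.
  Max of remaining elements: 33
  New max = max(-12, 33) = 33

Answer: 33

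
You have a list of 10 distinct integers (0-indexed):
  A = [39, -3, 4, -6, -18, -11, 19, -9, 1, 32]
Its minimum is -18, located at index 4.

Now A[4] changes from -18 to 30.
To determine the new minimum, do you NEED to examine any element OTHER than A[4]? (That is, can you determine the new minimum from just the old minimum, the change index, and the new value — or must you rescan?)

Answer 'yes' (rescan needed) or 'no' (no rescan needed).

Old min = -18 at index 4
Change at index 4: -18 -> 30
Index 4 WAS the min and new value 30 > old min -18. Must rescan other elements to find the new min.
Needs rescan: yes

Answer: yes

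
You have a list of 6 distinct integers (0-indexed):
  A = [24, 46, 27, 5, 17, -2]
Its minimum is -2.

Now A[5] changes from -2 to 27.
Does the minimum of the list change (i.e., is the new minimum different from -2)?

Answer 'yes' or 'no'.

Answer: yes

Derivation:
Old min = -2
Change: A[5] -2 -> 27
Changed element was the min; new min must be rechecked.
New min = 5; changed? yes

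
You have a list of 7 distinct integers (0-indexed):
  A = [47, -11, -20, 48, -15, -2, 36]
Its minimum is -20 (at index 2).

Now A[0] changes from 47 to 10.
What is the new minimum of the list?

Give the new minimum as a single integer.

Answer: -20

Derivation:
Old min = -20 (at index 2)
Change: A[0] 47 -> 10
Changed element was NOT the old min.
  New min = min(old_min, new_val) = min(-20, 10) = -20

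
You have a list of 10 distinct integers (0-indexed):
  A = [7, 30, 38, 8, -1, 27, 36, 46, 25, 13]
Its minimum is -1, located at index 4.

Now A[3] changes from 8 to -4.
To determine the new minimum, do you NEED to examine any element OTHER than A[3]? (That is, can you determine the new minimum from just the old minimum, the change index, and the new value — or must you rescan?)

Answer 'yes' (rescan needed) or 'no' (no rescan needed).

Answer: no

Derivation:
Old min = -1 at index 4
Change at index 3: 8 -> -4
Index 3 was NOT the min. New min = min(-1, -4). No rescan of other elements needed.
Needs rescan: no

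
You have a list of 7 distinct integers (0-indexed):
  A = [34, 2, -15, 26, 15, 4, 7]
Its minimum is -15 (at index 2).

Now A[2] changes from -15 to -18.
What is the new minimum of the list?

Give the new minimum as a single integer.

Answer: -18

Derivation:
Old min = -15 (at index 2)
Change: A[2] -15 -> -18
Changed element WAS the min. Need to check: is -18 still <= all others?
  Min of remaining elements: 2
  New min = min(-18, 2) = -18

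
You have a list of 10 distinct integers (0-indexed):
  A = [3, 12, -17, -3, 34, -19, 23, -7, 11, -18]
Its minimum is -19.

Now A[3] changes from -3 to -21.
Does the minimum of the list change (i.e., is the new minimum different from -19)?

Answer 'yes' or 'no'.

Answer: yes

Derivation:
Old min = -19
Change: A[3] -3 -> -21
Changed element was NOT the min; min changes only if -21 < -19.
New min = -21; changed? yes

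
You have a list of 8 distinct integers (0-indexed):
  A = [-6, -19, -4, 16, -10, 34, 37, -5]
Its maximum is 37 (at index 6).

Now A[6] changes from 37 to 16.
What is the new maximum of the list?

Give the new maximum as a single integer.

Answer: 34

Derivation:
Old max = 37 (at index 6)
Change: A[6] 37 -> 16
Changed element WAS the max -> may need rescan.
  Max of remaining elements: 34
  New max = max(16, 34) = 34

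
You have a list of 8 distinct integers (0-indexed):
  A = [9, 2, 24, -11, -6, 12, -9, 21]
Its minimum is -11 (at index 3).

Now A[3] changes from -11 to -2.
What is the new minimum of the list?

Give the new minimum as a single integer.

Old min = -11 (at index 3)
Change: A[3] -11 -> -2
Changed element WAS the min. Need to check: is -2 still <= all others?
  Min of remaining elements: -9
  New min = min(-2, -9) = -9

Answer: -9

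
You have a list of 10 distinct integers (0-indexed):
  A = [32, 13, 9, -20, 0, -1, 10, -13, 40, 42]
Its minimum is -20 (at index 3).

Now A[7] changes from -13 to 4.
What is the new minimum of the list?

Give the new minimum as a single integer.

Answer: -20

Derivation:
Old min = -20 (at index 3)
Change: A[7] -13 -> 4
Changed element was NOT the old min.
  New min = min(old_min, new_val) = min(-20, 4) = -20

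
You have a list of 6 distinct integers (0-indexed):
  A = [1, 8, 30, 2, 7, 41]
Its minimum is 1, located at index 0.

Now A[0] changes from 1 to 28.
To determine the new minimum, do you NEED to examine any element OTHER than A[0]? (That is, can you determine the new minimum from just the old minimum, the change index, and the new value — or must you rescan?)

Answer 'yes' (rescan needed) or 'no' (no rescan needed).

Old min = 1 at index 0
Change at index 0: 1 -> 28
Index 0 WAS the min and new value 28 > old min 1. Must rescan other elements to find the new min.
Needs rescan: yes

Answer: yes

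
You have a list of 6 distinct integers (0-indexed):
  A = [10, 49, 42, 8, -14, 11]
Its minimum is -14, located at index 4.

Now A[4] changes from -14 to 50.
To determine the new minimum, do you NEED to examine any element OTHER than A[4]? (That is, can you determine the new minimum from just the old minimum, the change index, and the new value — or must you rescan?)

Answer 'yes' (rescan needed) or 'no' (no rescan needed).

Old min = -14 at index 4
Change at index 4: -14 -> 50
Index 4 WAS the min and new value 50 > old min -14. Must rescan other elements to find the new min.
Needs rescan: yes

Answer: yes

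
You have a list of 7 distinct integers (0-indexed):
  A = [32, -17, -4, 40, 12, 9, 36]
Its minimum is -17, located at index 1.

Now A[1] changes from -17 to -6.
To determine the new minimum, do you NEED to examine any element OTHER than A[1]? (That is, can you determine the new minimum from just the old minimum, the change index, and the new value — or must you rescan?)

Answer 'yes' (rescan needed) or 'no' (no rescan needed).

Answer: yes

Derivation:
Old min = -17 at index 1
Change at index 1: -17 -> -6
Index 1 WAS the min and new value -6 > old min -17. Must rescan other elements to find the new min.
Needs rescan: yes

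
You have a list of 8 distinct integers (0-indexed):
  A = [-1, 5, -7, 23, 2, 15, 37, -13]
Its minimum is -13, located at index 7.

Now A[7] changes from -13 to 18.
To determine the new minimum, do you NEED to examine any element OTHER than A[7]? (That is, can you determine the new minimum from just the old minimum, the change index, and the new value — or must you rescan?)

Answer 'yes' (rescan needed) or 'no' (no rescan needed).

Old min = -13 at index 7
Change at index 7: -13 -> 18
Index 7 WAS the min and new value 18 > old min -13. Must rescan other elements to find the new min.
Needs rescan: yes

Answer: yes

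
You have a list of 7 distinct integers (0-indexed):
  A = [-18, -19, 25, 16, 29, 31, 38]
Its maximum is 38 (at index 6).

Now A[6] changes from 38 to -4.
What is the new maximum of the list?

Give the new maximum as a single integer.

Old max = 38 (at index 6)
Change: A[6] 38 -> -4
Changed element WAS the max -> may need rescan.
  Max of remaining elements: 31
  New max = max(-4, 31) = 31

Answer: 31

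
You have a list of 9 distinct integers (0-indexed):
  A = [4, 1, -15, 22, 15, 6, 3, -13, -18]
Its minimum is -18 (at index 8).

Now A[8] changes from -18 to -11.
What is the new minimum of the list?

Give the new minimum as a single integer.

Old min = -18 (at index 8)
Change: A[8] -18 -> -11
Changed element WAS the min. Need to check: is -11 still <= all others?
  Min of remaining elements: -15
  New min = min(-11, -15) = -15

Answer: -15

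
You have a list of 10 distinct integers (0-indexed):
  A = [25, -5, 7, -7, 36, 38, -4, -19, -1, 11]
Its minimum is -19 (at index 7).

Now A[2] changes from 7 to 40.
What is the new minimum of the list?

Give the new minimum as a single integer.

Answer: -19

Derivation:
Old min = -19 (at index 7)
Change: A[2] 7 -> 40
Changed element was NOT the old min.
  New min = min(old_min, new_val) = min(-19, 40) = -19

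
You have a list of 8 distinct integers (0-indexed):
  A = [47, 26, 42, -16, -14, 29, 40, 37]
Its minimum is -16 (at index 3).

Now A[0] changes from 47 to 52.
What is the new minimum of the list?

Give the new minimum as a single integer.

Answer: -16

Derivation:
Old min = -16 (at index 3)
Change: A[0] 47 -> 52
Changed element was NOT the old min.
  New min = min(old_min, new_val) = min(-16, 52) = -16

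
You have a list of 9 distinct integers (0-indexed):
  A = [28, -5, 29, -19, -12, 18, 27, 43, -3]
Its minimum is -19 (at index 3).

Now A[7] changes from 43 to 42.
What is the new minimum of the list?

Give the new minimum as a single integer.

Old min = -19 (at index 3)
Change: A[7] 43 -> 42
Changed element was NOT the old min.
  New min = min(old_min, new_val) = min(-19, 42) = -19

Answer: -19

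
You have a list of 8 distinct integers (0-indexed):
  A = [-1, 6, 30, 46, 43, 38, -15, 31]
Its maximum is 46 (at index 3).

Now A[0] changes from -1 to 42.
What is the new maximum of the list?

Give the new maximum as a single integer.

Old max = 46 (at index 3)
Change: A[0] -1 -> 42
Changed element was NOT the old max.
  New max = max(old_max, new_val) = max(46, 42) = 46

Answer: 46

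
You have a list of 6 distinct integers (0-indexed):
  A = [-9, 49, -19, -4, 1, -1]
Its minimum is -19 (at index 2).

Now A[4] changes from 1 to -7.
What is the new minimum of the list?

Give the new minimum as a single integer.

Old min = -19 (at index 2)
Change: A[4] 1 -> -7
Changed element was NOT the old min.
  New min = min(old_min, new_val) = min(-19, -7) = -19

Answer: -19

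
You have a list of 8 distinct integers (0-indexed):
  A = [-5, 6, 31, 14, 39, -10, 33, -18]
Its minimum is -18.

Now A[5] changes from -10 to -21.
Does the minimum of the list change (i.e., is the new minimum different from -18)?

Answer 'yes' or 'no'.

Answer: yes

Derivation:
Old min = -18
Change: A[5] -10 -> -21
Changed element was NOT the min; min changes only if -21 < -18.
New min = -21; changed? yes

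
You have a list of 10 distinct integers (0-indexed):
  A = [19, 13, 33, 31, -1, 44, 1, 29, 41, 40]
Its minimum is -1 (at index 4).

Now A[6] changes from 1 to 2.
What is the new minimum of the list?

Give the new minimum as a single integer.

Answer: -1

Derivation:
Old min = -1 (at index 4)
Change: A[6] 1 -> 2
Changed element was NOT the old min.
  New min = min(old_min, new_val) = min(-1, 2) = -1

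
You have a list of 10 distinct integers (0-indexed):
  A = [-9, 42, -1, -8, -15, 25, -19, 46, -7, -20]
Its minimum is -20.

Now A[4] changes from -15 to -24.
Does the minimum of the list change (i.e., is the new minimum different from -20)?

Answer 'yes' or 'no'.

Old min = -20
Change: A[4] -15 -> -24
Changed element was NOT the min; min changes only if -24 < -20.
New min = -24; changed? yes

Answer: yes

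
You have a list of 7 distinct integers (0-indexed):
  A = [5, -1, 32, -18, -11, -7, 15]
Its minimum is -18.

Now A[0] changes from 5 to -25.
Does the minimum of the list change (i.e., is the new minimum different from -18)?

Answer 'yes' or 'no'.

Old min = -18
Change: A[0] 5 -> -25
Changed element was NOT the min; min changes only if -25 < -18.
New min = -25; changed? yes

Answer: yes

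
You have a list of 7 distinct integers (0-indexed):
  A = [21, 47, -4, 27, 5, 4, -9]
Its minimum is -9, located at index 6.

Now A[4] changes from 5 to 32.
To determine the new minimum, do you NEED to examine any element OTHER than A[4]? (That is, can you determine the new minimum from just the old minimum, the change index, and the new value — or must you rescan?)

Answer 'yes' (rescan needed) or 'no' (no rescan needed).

Old min = -9 at index 6
Change at index 4: 5 -> 32
Index 4 was NOT the min. New min = min(-9, 32). No rescan of other elements needed.
Needs rescan: no

Answer: no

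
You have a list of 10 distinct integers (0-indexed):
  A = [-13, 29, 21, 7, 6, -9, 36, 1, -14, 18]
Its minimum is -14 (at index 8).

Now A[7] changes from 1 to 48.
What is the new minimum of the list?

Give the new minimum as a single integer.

Answer: -14

Derivation:
Old min = -14 (at index 8)
Change: A[7] 1 -> 48
Changed element was NOT the old min.
  New min = min(old_min, new_val) = min(-14, 48) = -14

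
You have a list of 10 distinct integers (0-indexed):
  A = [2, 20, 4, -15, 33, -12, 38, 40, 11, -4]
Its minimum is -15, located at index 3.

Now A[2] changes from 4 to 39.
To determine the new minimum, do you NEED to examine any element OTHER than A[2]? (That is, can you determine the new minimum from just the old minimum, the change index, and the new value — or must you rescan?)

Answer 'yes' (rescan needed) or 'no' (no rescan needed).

Old min = -15 at index 3
Change at index 2: 4 -> 39
Index 2 was NOT the min. New min = min(-15, 39). No rescan of other elements needed.
Needs rescan: no

Answer: no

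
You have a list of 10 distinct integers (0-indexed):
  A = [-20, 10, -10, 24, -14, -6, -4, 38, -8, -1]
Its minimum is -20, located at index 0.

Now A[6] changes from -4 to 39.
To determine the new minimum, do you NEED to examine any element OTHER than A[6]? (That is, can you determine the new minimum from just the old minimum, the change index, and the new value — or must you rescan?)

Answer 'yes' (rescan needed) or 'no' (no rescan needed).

Answer: no

Derivation:
Old min = -20 at index 0
Change at index 6: -4 -> 39
Index 6 was NOT the min. New min = min(-20, 39). No rescan of other elements needed.
Needs rescan: no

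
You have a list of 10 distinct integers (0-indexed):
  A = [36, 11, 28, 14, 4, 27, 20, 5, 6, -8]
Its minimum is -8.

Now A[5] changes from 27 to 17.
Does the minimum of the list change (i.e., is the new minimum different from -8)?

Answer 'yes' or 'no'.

Answer: no

Derivation:
Old min = -8
Change: A[5] 27 -> 17
Changed element was NOT the min; min changes only if 17 < -8.
New min = -8; changed? no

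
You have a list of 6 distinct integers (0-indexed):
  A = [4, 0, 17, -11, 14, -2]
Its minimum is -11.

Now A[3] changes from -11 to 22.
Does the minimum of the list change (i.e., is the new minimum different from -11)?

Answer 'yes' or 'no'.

Old min = -11
Change: A[3] -11 -> 22
Changed element was the min; new min must be rechecked.
New min = -2; changed? yes

Answer: yes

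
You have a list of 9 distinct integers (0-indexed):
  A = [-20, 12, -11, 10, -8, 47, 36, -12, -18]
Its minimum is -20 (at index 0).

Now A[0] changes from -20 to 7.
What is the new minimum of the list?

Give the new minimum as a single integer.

Answer: -18

Derivation:
Old min = -20 (at index 0)
Change: A[0] -20 -> 7
Changed element WAS the min. Need to check: is 7 still <= all others?
  Min of remaining elements: -18
  New min = min(7, -18) = -18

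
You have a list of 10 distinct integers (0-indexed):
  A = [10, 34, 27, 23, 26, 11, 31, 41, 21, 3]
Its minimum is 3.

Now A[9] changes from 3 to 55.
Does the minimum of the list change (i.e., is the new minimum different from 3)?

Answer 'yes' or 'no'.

Answer: yes

Derivation:
Old min = 3
Change: A[9] 3 -> 55
Changed element was the min; new min must be rechecked.
New min = 10; changed? yes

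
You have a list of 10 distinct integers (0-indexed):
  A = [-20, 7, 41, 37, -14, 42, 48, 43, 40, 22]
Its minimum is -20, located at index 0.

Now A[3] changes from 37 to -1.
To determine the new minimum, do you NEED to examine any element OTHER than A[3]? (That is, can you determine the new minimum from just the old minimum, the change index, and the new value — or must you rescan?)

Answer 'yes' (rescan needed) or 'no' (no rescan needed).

Answer: no

Derivation:
Old min = -20 at index 0
Change at index 3: 37 -> -1
Index 3 was NOT the min. New min = min(-20, -1). No rescan of other elements needed.
Needs rescan: no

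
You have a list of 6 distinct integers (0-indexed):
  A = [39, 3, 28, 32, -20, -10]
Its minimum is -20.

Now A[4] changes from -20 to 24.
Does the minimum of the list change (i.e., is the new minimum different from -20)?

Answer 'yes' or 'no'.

Answer: yes

Derivation:
Old min = -20
Change: A[4] -20 -> 24
Changed element was the min; new min must be rechecked.
New min = -10; changed? yes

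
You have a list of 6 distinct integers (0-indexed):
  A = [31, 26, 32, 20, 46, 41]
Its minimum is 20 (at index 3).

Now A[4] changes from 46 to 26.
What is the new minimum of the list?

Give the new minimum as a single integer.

Answer: 20

Derivation:
Old min = 20 (at index 3)
Change: A[4] 46 -> 26
Changed element was NOT the old min.
  New min = min(old_min, new_val) = min(20, 26) = 20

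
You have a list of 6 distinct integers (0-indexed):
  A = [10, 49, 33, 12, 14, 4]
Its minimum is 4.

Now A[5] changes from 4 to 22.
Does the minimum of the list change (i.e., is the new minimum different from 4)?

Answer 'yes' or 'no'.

Answer: yes

Derivation:
Old min = 4
Change: A[5] 4 -> 22
Changed element was the min; new min must be rechecked.
New min = 10; changed? yes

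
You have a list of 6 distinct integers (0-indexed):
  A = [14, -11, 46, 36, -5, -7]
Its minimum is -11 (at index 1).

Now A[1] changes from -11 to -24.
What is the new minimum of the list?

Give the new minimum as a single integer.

Old min = -11 (at index 1)
Change: A[1] -11 -> -24
Changed element WAS the min. Need to check: is -24 still <= all others?
  Min of remaining elements: -7
  New min = min(-24, -7) = -24

Answer: -24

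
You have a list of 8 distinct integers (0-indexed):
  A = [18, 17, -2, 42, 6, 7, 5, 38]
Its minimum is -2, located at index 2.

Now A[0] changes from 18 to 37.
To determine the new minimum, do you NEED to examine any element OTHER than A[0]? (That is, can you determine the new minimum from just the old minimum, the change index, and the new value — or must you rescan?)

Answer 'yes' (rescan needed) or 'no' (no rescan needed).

Answer: no

Derivation:
Old min = -2 at index 2
Change at index 0: 18 -> 37
Index 0 was NOT the min. New min = min(-2, 37). No rescan of other elements needed.
Needs rescan: no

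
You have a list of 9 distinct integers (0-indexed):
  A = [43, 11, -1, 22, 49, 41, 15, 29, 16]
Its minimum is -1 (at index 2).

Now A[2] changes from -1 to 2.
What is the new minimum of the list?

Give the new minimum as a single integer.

Answer: 2

Derivation:
Old min = -1 (at index 2)
Change: A[2] -1 -> 2
Changed element WAS the min. Need to check: is 2 still <= all others?
  Min of remaining elements: 11
  New min = min(2, 11) = 2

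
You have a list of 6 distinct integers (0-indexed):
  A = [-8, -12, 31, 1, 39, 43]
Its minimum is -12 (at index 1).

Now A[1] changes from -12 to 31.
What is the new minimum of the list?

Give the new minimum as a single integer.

Answer: -8

Derivation:
Old min = -12 (at index 1)
Change: A[1] -12 -> 31
Changed element WAS the min. Need to check: is 31 still <= all others?
  Min of remaining elements: -8
  New min = min(31, -8) = -8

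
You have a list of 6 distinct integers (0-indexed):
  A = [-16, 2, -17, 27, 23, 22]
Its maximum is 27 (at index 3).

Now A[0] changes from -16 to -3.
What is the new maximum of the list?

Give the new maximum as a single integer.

Answer: 27

Derivation:
Old max = 27 (at index 3)
Change: A[0] -16 -> -3
Changed element was NOT the old max.
  New max = max(old_max, new_val) = max(27, -3) = 27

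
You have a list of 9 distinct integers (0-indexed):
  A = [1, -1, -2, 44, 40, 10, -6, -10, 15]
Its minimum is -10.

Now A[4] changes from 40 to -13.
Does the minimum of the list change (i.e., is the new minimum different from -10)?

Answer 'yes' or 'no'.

Answer: yes

Derivation:
Old min = -10
Change: A[4] 40 -> -13
Changed element was NOT the min; min changes only if -13 < -10.
New min = -13; changed? yes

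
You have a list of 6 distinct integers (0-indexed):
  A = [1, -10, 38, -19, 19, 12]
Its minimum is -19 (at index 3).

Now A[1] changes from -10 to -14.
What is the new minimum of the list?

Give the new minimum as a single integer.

Answer: -19

Derivation:
Old min = -19 (at index 3)
Change: A[1] -10 -> -14
Changed element was NOT the old min.
  New min = min(old_min, new_val) = min(-19, -14) = -19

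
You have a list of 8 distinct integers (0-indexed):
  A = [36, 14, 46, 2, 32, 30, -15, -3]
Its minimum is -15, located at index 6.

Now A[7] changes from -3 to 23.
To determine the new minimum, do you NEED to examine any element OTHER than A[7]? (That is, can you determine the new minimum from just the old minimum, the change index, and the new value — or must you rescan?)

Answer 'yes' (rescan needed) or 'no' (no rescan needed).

Answer: no

Derivation:
Old min = -15 at index 6
Change at index 7: -3 -> 23
Index 7 was NOT the min. New min = min(-15, 23). No rescan of other elements needed.
Needs rescan: no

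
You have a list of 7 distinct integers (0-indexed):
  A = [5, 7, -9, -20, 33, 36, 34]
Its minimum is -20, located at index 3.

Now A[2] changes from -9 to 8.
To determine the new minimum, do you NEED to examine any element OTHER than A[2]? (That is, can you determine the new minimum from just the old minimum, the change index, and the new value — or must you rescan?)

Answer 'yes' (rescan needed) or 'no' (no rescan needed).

Old min = -20 at index 3
Change at index 2: -9 -> 8
Index 2 was NOT the min. New min = min(-20, 8). No rescan of other elements needed.
Needs rescan: no

Answer: no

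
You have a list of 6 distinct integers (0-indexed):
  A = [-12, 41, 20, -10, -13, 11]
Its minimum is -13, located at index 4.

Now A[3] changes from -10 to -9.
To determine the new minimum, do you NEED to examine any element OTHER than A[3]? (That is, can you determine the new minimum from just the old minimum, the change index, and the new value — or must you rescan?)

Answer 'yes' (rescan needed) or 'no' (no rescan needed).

Answer: no

Derivation:
Old min = -13 at index 4
Change at index 3: -10 -> -9
Index 3 was NOT the min. New min = min(-13, -9). No rescan of other elements needed.
Needs rescan: no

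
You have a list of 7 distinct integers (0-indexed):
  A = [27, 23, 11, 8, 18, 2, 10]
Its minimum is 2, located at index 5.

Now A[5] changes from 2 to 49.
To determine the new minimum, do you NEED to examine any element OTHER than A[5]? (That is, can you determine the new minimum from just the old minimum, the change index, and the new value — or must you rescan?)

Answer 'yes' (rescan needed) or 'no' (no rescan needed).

Old min = 2 at index 5
Change at index 5: 2 -> 49
Index 5 WAS the min and new value 49 > old min 2. Must rescan other elements to find the new min.
Needs rescan: yes

Answer: yes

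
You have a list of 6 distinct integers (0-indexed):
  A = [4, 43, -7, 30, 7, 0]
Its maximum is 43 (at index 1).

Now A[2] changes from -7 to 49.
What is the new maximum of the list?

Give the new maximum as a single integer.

Answer: 49

Derivation:
Old max = 43 (at index 1)
Change: A[2] -7 -> 49
Changed element was NOT the old max.
  New max = max(old_max, new_val) = max(43, 49) = 49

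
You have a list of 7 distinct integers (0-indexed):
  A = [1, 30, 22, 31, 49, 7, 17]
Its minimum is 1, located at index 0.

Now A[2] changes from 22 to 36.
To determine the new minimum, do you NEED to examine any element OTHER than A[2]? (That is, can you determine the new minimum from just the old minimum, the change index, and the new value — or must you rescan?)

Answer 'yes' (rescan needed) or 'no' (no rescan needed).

Old min = 1 at index 0
Change at index 2: 22 -> 36
Index 2 was NOT the min. New min = min(1, 36). No rescan of other elements needed.
Needs rescan: no

Answer: no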